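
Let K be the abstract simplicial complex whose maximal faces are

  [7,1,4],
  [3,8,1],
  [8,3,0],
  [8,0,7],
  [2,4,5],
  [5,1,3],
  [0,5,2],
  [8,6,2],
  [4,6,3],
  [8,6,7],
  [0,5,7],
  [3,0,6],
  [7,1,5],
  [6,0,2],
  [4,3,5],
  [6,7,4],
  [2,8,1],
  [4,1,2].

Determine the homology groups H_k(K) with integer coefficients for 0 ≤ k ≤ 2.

H_0 ≅ Z,  H_1 ≅ Z ⊕ Z/2,  H_2 = 0.

Order the vertices as 0 < 1 < 2 < 3 < 4 < 5 < 6 < 7 < 8. Listing each simplex with vertices in this order, K has dimension 2 with simplices:

  0-simplices (9): [0], [1], [2], [3], [4], [5], [6], [7], [8]
  1-simplices (27): (27 of them)
  2-simplices (18): [0,2,5], [0,2,6], [0,3,6], [0,3,8], [0,5,7], [0,7,8], [1,2,4], [1,2,8], [1,3,5], [1,3,8], [1,4,7], [1,5,7], [2,4,5], [2,6,8], [3,4,5], [3,4,6], [4,6,7], [6,7,8]

giving chain groups C_0 ≅ Z^9, C_1 ≅ Z^27, C_2 ≅ Z^18.

∂_1: C_1 → C_0 is given by ∂[p,q] = [q] − [p].
The 9×27 boundary matrix has rank 8 and Smith normal form diag(1,1,1,1,1,1,1,1).

∂_2: C_2 → C_1 acts by ∂[p,q,r] = [q,r] − [p,r] + [p,q]. For instance
  ∂[1,5,7] = [5,7] − [1,7] + [1,5],
  ∂[0,5,7] = [5,7] − [0,7] + [0,5].
This gives a 27×18 integer matrix of rank 18; reducing to Smith normal form yields diagonal entries (1,1,1,1,1,1,1,1,1,1,1,1,1,1,1,1,1,2).

From H_k ≅ ker(∂_k) / im(∂_{k+1}) we obtain:

  H_0: rank C_0 − rank ∂_1 = 9 − 8 = 1, and the invariant factors of ∂_1 are all 1, so H_0 ≅ Z.
  H_1: rank ker ∂_1 − rank ∂_2 = (27 − 8) − 18 = 1, and ∂_2 has invariant factor 2 > 1, so H_1 ≅ Z ⊕ Z/2.
  H_2: rank ker ∂_2 − rank ∂_3 = (18 − 18) − 0 = 0, and there is no ∂_3, so H_2 ≅ 0.

As a check, the Euler characteristic is 9 − 27 + 18 = 0, which agrees with 1 − 1 + 0 = 0.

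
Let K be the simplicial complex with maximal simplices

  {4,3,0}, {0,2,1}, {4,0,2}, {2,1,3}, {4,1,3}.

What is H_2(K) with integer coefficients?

We work with the vertex ordering 0 < 1 < 2 < 3 < 4. The simplices of K, each written with vertices in increasing order, are:

  0-simplices (5): [0], [1], [2], [3], [4]
  1-simplices (10): [0,1], [0,2], [0,3], [0,4], [1,2], [1,3], [1,4], [2,3], [2,4], [3,4]
  2-simplices (5): [0,1,2], [0,2,4], [0,3,4], [1,2,3], [1,3,4]

Hence C_0 ≅ Z^5, C_1 ≅ Z^10, C_2 ≅ Z^5.

Boundary ∂_1: C_1 → C_0 is given by ∂[p,q] = [q] − [p].
The 5×10 boundary matrix has rank 4 and Smith normal form diag(1,1,1,1).

The boundary map ∂_2: C_2 → C_1 sends each 2-simplex [p,q,r] to [q,r] − [p,r] + [p,q]. For instance
  ∂[1,3,4] = [3,4] − [1,4] + [1,3],
  ∂[1,2,3] = [2,3] − [1,3] + [1,2].
The 10×5 boundary matrix has rank 5 and Smith normal form diag(1,1,1,1,1).

Now H_k = ker ∂_k / im ∂_{k+1}, so:

  H_2: rank ker ∂_2 − rank ∂_3 = (5 − 5) − 0 = 0, and there is no ∂_3, so H_2 = 0.

H_2 = 0.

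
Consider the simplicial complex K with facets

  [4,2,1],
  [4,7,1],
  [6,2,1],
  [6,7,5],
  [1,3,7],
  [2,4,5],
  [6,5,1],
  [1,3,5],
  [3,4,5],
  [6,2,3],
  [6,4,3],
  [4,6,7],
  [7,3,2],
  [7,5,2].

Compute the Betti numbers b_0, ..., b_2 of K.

b_0 = 1, b_1 = 2, b_2 = 1.

We work with the vertex ordering 1 < 2 < 3 < 4 < 5 < 6 < 7. The simplices of K, each written with vertices in increasing order, are:

  0-simplices (7): [1], [2], [3], [4], [5], [6], [7]
  1-simplices (21): [1,2], [1,3], [1,4], [1,5], [1,6], [1,7], [2,3], [2,4], [2,5], [2,6], [2,7], [3,4], [3,5], [3,6], [3,7], [4,5], [4,6], [4,7], [5,6], [5,7], [6,7]
  2-simplices (14): [1,2,4], [1,2,6], [1,3,5], [1,3,7], [1,4,7], [1,5,6], [2,3,6], [2,3,7], [2,4,5], [2,5,7], [3,4,5], [3,4,6], [4,6,7], [5,6,7]

so the chain groups are C_0 ≅ Z^7, C_1 ≅ Z^21, C_2 ≅ Z^14.

∂_1: C_1 → C_0 maps an edge to its endpoints' difference, ∂[p,q] = q − p. For instance
  ∂[5,6] = [6] − [5].
The 7×21 boundary matrix has rank 6 and Smith normal form diag(1,1,1,1,1,1).

The boundary map ∂_2: C_2 → C_1 acts by ∂[p,q,r] = [q,r] − [p,r] + [p,q]. For instance
  ∂[2,3,6] = [3,6] − [2,6] + [2,3],
  ∂[1,3,5] = [3,5] − [1,5] + [1,3].
As a 21×14 matrix over Z this has rank 13, with invariant factors (1,1,1,1,1,1,1,1,1,1,1,1,1).

From H_k ≅ ker(∂_k) / im(∂_{k+1}) we obtain:

  H_0: rank C_0 − rank ∂_1 = 7 − 6 = 1, and the invariant factors of ∂_1 are all 1, so H_0 ≅ Z.
  H_1: rank ker ∂_1 − rank ∂_2 = (21 − 6) − 13 = 2, and the invariant factors of ∂_2 are all 1, so H_1 ≅ Z^2.
  H_2: rank ker ∂_2 − rank ∂_3 = (14 − 13) − 0 = 1, and there is no ∂_3, so H_2 ≅ Z.

Hence the Betti numbers are b_0 = 1, b_1 = 2, b_2 = 1.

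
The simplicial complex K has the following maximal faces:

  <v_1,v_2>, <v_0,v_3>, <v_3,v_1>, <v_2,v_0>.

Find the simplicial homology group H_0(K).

Take the total order v_0 < v_1 < v_2 < v_3 on the vertex set. Then K (dimension 1) consists of the simplices:

  0-simplices (4): [v_0], [v_1], [v_2], [v_3]
  1-simplices (4): [v_0,v_2], [v_0,v_3], [v_1,v_2], [v_1,v_3]

Hence C_0 ≅ Z^4, C_1 ≅ Z^4.

Boundary ∂_1: C_1 → C_0 sends each edge [p,q] (with p < q) to q − p. For instance
  ∂[v_1,v_2] = [v_2] − [v_1].
As a 4×4 matrix over Z this has rank 3, with invariant factors (1,1,1).

Computing H_k = (kernel of ∂_k) / (image of ∂_{k+1}):

  H_0: rank C_0 − rank ∂_1 = 4 − 3 = 1, and the invariant factors of ∂_1 are all 1, so H_0 = Z.

H_0 ≅ Z.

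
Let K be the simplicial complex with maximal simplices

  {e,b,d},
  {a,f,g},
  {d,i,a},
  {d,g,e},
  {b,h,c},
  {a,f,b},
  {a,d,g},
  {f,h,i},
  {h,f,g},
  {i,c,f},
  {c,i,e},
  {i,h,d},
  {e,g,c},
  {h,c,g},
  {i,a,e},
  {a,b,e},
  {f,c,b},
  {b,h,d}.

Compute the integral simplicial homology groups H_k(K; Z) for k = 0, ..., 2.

Order the vertices as a < b < c < d < e < f < g < h < i. Listing each simplex with vertices in this order, K has dimension 2 with simplices:

  0-simplices (9): a, b, c, d, e, f, g, h, i
  1-simplices (27): ab, ad, ae, af, ag, ai, bc, bd, be, bf, bh, ce, cf, cg, ch, ci, de, dg, dh, di, eg, ei, fg, fh, fi, gh, hi
  2-simplices (18): abe, abf, adg, adi, aei, afg, bcf, bch, bde, bdh, ceg, cei, cfi, cgh, deg, dhi, fgh, fhi

Hence C_0 ≅ Z^9, C_1 ≅ Z^27, C_2 ≅ Z^18.

The boundary map ∂_1: C_1 → C_0 maps an edge to its endpoints' difference, ∂[p,q] = q − p.
The 9×27 boundary matrix has rank 8 and Smith normal form diag(1,1,1,1,1,1,1,1).

∂_2: C_2 → C_1 acts by ∂[p,q,r] = [q,r] − [p,r] + [p,q]. For instance
  ∂cfi = fi − ci + cf,
  ∂ceg = eg − cg + ce.
This gives a 27×18 integer matrix of rank 18; reducing to Smith normal form yields diagonal entries (1,1,1,1,1,1,1,1,1,1,1,1,1,1,1,1,1,2).

From H_k ≅ ker(∂_k) / im(∂_{k+1}) we obtain:

  H_0: rank C_0 − rank ∂_1 = 9 − 8 = 1, and the invariant factors of ∂_1 are all 1, so H_0 ≅ Z.
  H_1: rank ker ∂_1 − rank ∂_2 = (27 − 8) − 18 = 1, and ∂_2 has invariant factor 2 > 1, so H_1 ≅ Z ⊕ Z_2.
  H_2: rank ker ∂_2 − rank ∂_3 = (18 − 18) − 0 = 0, and there is no ∂_3, so H_2 ≅ 0.

H_0 = Z,  H_1 = Z ⊕ Z_2,  H_2 = 0.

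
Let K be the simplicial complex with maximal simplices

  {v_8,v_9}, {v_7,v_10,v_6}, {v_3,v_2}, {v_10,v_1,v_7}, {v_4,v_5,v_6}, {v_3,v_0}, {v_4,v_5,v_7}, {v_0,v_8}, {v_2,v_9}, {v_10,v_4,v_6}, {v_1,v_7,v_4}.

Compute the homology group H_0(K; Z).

Order the vertices as v_0 < v_1 < v_2 < v_3 < v_4 < v_5 < v_6 < v_7 < v_8 < v_9 < v_10. Listing each simplex with vertices in this order, K has dimension 2 with simplices:

  0-simplices (11): [v_0], [v_1], [v_2], [v_3], [v_4], [v_5], [v_6], [v_7], [v_8], [v_9], [v_10]
  1-simplices (17): (17 of them)
  2-simplices (6): [v_1,v_4,v_7], [v_1,v_7,v_10], [v_4,v_5,v_6], [v_4,v_5,v_7], [v_4,v_6,v_10], [v_6,v_7,v_10]

giving chain groups C_0 ≅ Z^11, C_1 ≅ Z^17, C_2 ≅ Z^6.

∂_1: C_1 → C_0 sends each edge [p,q] (with p < q) to q − p. For instance
  ∂[v_0,v_8] = [v_8] − [v_0].
The resulting 11×17 matrix has rank 9, and its Smith normal form has invariant factors (1,1,1,1,1,1,1,1,1).

Boundary ∂_2: C_2 → C_1 acts by ∂[p,q,r] = [q,r] − [p,r] + [p,q]. For instance
  ∂[v_4,v_6,v_10] = [v_6,v_10] − [v_4,v_10] + [v_4,v_6],
  ∂[v_6,v_7,v_10] = [v_7,v_10] − [v_6,v_10] + [v_6,v_7].
This gives a 17×6 integer matrix of rank 6; reducing to Smith normal form yields diagonal entries (1,1,1,1,1,1).

Reading off H_k = ker ∂_k / im ∂_{k+1}:

  H_0: rank C_0 − rank ∂_1 = 11 − 9 = 2, and the invariant factors of ∂_1 are all 1, so H_0 = Z^2.

H_0 = Z^2.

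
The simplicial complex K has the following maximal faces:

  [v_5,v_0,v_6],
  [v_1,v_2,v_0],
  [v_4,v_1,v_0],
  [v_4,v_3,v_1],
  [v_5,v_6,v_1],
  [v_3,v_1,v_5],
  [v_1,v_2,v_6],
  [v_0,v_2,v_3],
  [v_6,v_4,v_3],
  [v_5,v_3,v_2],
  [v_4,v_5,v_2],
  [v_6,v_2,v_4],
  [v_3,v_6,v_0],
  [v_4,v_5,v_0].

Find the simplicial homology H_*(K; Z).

Fix the vertex order v_0 < v_1 < v_2 < v_3 < v_4 < v_5 < v_6 and write every simplex with vertices in increasing order. Then dim K = 2 and the simplices of K are:

  0-simplices (7): [v_0], [v_1], [v_2], [v_3], [v_4], [v_5], [v_6]
  1-simplices (21): (21 of them)
  2-simplices (14): (14 of them)

giving chain groups C_0 ≅ Z^7, C_1 ≅ Z^21, C_2 ≅ Z^14.

Boundary ∂_1: C_1 → C_0 maps an edge to its endpoints' difference, ∂[p,q] = q − p.
As a 7×21 matrix over Z this has rank 6, with invariant factors (1,1,1,1,1,1).

Boundary ∂_2: C_2 → C_1 acts by ∂[p,q,r] = [q,r] − [p,r] + [p,q]. For instance
  ∂[v_0,v_5,v_6] = [v_5,v_6] − [v_0,v_6] + [v_0,v_5],
  ∂[v_3,v_4,v_6] = [v_4,v_6] − [v_3,v_6] + [v_3,v_4].
The 21×14 boundary matrix has rank 13 and Smith normal form diag(1,1,1,1,1,1,1,1,1,1,1,1,1).

Computing H_k = (kernel of ∂_k) / (image of ∂_{k+1}):

  H_0: rank C_0 − rank ∂_1 = 7 − 6 = 1, and the invariant factors of ∂_1 are all 1, so H_0 ≅ Z.
  H_1: rank ker ∂_1 − rank ∂_2 = (21 − 6) − 13 = 2, and the invariant factors of ∂_2 are all 1, so H_1 ≅ Z^2.
  H_2: rank ker ∂_2 − rank ∂_3 = (14 − 13) − 0 = 1, and there is no ∂_3, so H_2 ≅ Z.

As a check, the Euler characteristic is 7 − 21 + 14 = 0, which agrees with 1 − 2 + 1 = 0.
(K is a triangulation of the torus T^2.)

H_0 = Z,  H_1 = Z^2,  H_2 = Z.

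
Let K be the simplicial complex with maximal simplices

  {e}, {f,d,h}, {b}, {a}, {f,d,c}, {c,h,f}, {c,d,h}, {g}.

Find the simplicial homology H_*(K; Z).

We work with the vertex ordering a < b < c < d < e < f < g < h. The simplices of K, each written with vertices in increasing order, are:

  0-simplices (8): a, b, c, d, e, f, g, h
  1-simplices (6): cd, cf, ch, df, dh, fh
  2-simplices (4): cdf, cdh, cfh, dfh

so the chain groups are C_0 ≅ Z^8, C_1 ≅ Z^6, C_2 ≅ Z^4.

Boundary ∂_1: C_1 → C_0 is given by ∂[p,q] = [q] − [p]. For instance
  ∂cd = d − c.
As a 8×6 matrix over Z this has rank 3, with invariant factors (1,1,1).

∂_2: C_2 → C_1 maps a triangle to the signed sum of its edges. For instance
  ∂cdf = df − cf + cd,
  ∂dfh = fh − dh + df.
As a 6×4 matrix over Z this has rank 3, with invariant factors (1,1,1).

Computing H_k = (kernel of ∂_k) / (image of ∂_{k+1}):

  H_0: rank C_0 − rank ∂_1 = 8 − 3 = 5, and the invariant factors of ∂_1 are all 1, so H_0 = Z^5.
  H_1: rank ker ∂_1 − rank ∂_2 = (6 − 3) − 3 = 0, and the invariant factors of ∂_2 are all 1, so H_1 = 0.
  H_2: rank ker ∂_2 − rank ∂_3 = (4 − 3) − 0 = 1, and there is no ∂_3, so H_2 = Z.

H_0 ≅ Z^5,  H_1 = 0,  H_2 ≅ Z.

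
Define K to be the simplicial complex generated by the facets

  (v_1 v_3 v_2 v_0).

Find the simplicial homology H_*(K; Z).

H_0 ≅ Z,  H_1 = 0,  H_2 = 0,  H_3 = 0.

Fix the vertex order v_0 < v_1 < v_2 < v_3 and write every simplex with vertices in increasing order. Then dim K = 3 and the simplices of K are:

  0-simplices (4): [v_0], [v_1], [v_2], [v_3]
  1-simplices (6): [v_0,v_1], [v_0,v_2], [v_0,v_3], [v_1,v_2], [v_1,v_3], [v_2,v_3]
  2-simplices (4): [v_0,v_1,v_2], [v_0,v_1,v_3], [v_0,v_2,v_3], [v_1,v_2,v_3]
  3-simplices (1): [v_0,v_1,v_2,v_3]

Hence C_0 ≅ Z^4, C_1 ≅ Z^6, C_2 ≅ Z^4, C_3 ≅ Z^1.

∂_1: C_1 → C_0 is given by ∂[p,q] = [q] − [p].
As a 4×6 matrix over Z this has rank 3, with invariant factors (1,1,1).

The boundary map ∂_2: C_2 → C_1 maps a triangle to the signed sum of its edges. For instance
  ∂[v_0,v_1,v_2] = [v_1,v_2] − [v_0,v_2] + [v_0,v_1],
  ∂[v_0,v_1,v_3] = [v_1,v_3] − [v_0,v_3] + [v_0,v_1].
The resulting 6×4 matrix has rank 3, and its Smith normal form has invariant factors (1,1,1).

The boundary map ∂_3: C_3 → C_2 sends each 3-simplex σ to the alternating sum Σ_i (−1)^i (σ with its i-th vertex removed). For instance
  ∂[v_0,v_1,v_2,v_3] = [v_1,v_2,v_3] − [v_0,v_2,v_3] + [v_0,v_1,v_3] − [v_0,v_1,v_2].
This gives a 4×1 integer matrix of rank 1; reducing to Smith normal form yields diagonal entries (1).

From H_k ≅ ker(∂_k) / im(∂_{k+1}) we obtain:

  H_0: rank C_0 − rank ∂_1 = 4 − 3 = 1, and the invariant factors of ∂_1 are all 1, so H_0 = Z.
  H_1: rank ker ∂_1 − rank ∂_2 = (6 − 3) − 3 = 0, and the invariant factors of ∂_2 are all 1, so H_1 = 0.
  H_2: rank ker ∂_2 − rank ∂_3 = (4 − 3) − 1 = 0, and the invariant factors of ∂_3 are all 1, so H_2 = 0.
  H_3: rank ker ∂_3 − rank ∂_4 = (1 − 1) − 0 = 0, and there is no ∂_4, so H_3 = 0.

As a check, the Euler characteristic is 4 − 6 + 4 − 1 = 1, which agrees with 1 − 0 + 0 − 0 = 1.
(K is a triangulation of the 3-simplex.)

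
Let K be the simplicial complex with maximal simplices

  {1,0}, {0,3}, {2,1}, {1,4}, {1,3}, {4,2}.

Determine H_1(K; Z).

H_1 = Z^2.

Fix the vertex order 0 < 1 < 2 < 3 < 4 and write every simplex with vertices in increasing order. Then dim K = 1 and the simplices of K are:

  0-simplices (5): [0], [1], [2], [3], [4]
  1-simplices (6): [0,1], [0,3], [1,2], [1,3], [1,4], [2,4]

Hence C_0 ≅ Z^5, C_1 ≅ Z^6.

∂_1: C_1 → C_0 sends each edge [p,q] (with p < q) to q − p.
As a 5×6 matrix over Z this has rank 4, with invariant factors (1,1,1,1).

Computing H_k = (kernel of ∂_k) / (image of ∂_{k+1}):

  H_1: rank ker ∂_1 − rank ∂_2 = (6 − 4) − 0 = 2, and there is no ∂_2, so H_1 ≅ Z^2.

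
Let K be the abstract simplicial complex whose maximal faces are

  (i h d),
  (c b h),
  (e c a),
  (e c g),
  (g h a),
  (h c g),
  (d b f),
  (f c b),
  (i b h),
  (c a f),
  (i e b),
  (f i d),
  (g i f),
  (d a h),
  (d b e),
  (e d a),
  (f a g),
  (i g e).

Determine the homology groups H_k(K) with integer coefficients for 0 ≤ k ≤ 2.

H_0 = Z,  H_1 = Z ⊕ Z/2,  H_2 = 0.

We work with the vertex ordering a < b < c < d < e < f < g < h < i. The simplices of K, each written with vertices in increasing order, are:

  0-simplices (9): a, b, c, d, e, f, g, h, i
  1-simplices (27): ac, ad, ae, af, ag, ah, bc, bd, be, bf, bh, bi, ce, cf, cg, ch, de, df, dh, di, eg, ei, fg, fi, gh, gi, hi
  2-simplices (18): ace, acf, ade, adh, afg, agh, bcf, bch, bde, bdf, bei, bhi, ceg, cgh, dfi, dhi, egi, fgi

Hence C_0 ≅ Z^9, C_1 ≅ Z^27, C_2 ≅ Z^18.

Boundary ∂_1: C_1 → C_0 maps an edge to its endpoints' difference, ∂[p,q] = q − p.
This gives a 9×27 integer matrix of rank 8; reducing to Smith normal form yields diagonal entries (1,1,1,1,1,1,1,1).

Boundary ∂_2: C_2 → C_1 sends each 2-simplex [p,q,r] to [q,r] − [p,r] + [p,q]. For instance
  ∂bde = de − be + bd,
  ∂acf = cf − af + ac.
As a 27×18 matrix over Z this has rank 18, with invariant factors (1,1,1,1,1,1,1,1,1,1,1,1,1,1,1,1,1,2).

From H_k ≅ ker(∂_k) / im(∂_{k+1}) we obtain:

  H_0: rank C_0 − rank ∂_1 = 9 − 8 = 1, and the invariant factors of ∂_1 are all 1, so H_0 ≅ Z.
  H_1: rank ker ∂_1 − rank ∂_2 = (27 − 8) − 18 = 1, and ∂_2 has invariant factor 2 > 1, so H_1 ≅ Z ⊕ Z/2.
  H_2: rank ker ∂_2 − rank ∂_3 = (18 − 18) − 0 = 0, and there is no ∂_3, so H_2 ≅ 0.

(K is a triangulation of the Klein bottle.)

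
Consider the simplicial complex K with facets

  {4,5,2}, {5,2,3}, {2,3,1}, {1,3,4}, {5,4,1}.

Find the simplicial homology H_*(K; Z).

H_0 ≅ Z,  H_1 ≅ Z,  H_2 = 0.

K has 5 vertices, 10 edges, 5 triangles.
rank ∂_0 = 0, rank ∂_1 = 4 ⇒ b_0 = 5 − 0 − 4 = 1; all invariant factors of ∂_1 are 1 so no torsion. So H_0 = Z.
rank ∂_1 = 4, rank ∂_2 = 5 ⇒ b_1 = 10 − 4 − 5 = 1; all invariant factors of ∂_2 are 1 so no torsion. So H_1 = Z.
rank ∂_2 = 5, rank ∂_3 = 0 ⇒ b_2 = 5 − 5 − 0 = 0. So H_2 = 0.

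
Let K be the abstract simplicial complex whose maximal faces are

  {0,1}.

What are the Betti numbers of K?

b_0 = 1, b_1 = 0.

Take the total order 0 < 1 on the vertex set. Then K (dimension 1) consists of the simplices:

  0-simplices (2): [0], [1]
  1-simplices (1): [0,1]

giving chain groups C_0 ≅ Z^2, C_1 ≅ Z^1.

The boundary map ∂_1: C_1 → C_0 sends each edge [p,q] (with p < q) to q − p. For instance
  ∂[0,1] = [1] − [0].
This gives a 2×1 integer matrix of rank 1; reducing to Smith normal form yields diagonal entries (1).

From H_k ≅ ker(∂_k) / im(∂_{k+1}) we obtain:

  H_0: rank C_0 − rank ∂_1 = 2 − 1 = 1, and the invariant factors of ∂_1 are all 1, so H_0 = Z.
  H_1: rank ker ∂_1 − rank ∂_2 = (1 − 1) − 0 = 0, and there is no ∂_2, so H_1 = 0.

As a check, the Euler characteristic is 2 − 1 = 1, which agrees with 1 − 0 = 1.

Hence the Betti numbers are b_0 = 1, b_1 = 0.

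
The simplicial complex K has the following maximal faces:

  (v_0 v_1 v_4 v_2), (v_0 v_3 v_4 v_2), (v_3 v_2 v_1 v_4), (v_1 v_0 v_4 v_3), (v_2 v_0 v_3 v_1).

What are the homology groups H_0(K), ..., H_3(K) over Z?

H_0 = Z,  H_1 = 0,  H_2 = 0,  H_3 = Z.

Take the total order v_0 < v_1 < v_2 < v_3 < v_4 on the vertex set. Then K (dimension 3) consists of the simplices:

  0-simplices (5): [v_0], [v_1], [v_2], [v_3], [v_4]
  1-simplices (10): [v_0,v_1], [v_0,v_2], [v_0,v_3], [v_0,v_4], [v_1,v_2], [v_1,v_3], [v_1,v_4], [v_2,v_3], [v_2,v_4], [v_3,v_4]
  2-simplices (10): [v_0,v_1,v_2], [v_0,v_1,v_3], [v_0,v_1,v_4], [v_0,v_2,v_3], [v_0,v_2,v_4], [v_0,v_3,v_4], [v_1,v_2,v_3], [v_1,v_2,v_4], [v_1,v_3,v_4], [v_2,v_3,v_4]
  3-simplices (5): [v_0,v_1,v_2,v_3], [v_0,v_1,v_2,v_4], [v_0,v_1,v_3,v_4], [v_0,v_2,v_3,v_4], [v_1,v_2,v_3,v_4]

so the chain groups are C_0 ≅ Z^5, C_1 ≅ Z^10, C_2 ≅ Z^10, C_3 ≅ Z^5.

∂_1: C_1 → C_0 sends each edge [p,q] (with p < q) to q − p.
The 5×10 boundary matrix has rank 4 and Smith normal form diag(1,1,1,1).

Boundary ∂_2: C_2 → C_1 maps a triangle to the signed sum of its edges. For instance
  ∂[v_0,v_2,v_4] = [v_2,v_4] − [v_0,v_4] + [v_0,v_2],
  ∂[v_0,v_2,v_3] = [v_2,v_3] − [v_0,v_3] + [v_0,v_2].
The resulting 10×10 matrix has rank 6, and its Smith normal form has invariant factors (1,1,1,1,1,1).

∂_3: C_3 → C_2 sends each 3-simplex σ to the alternating sum Σ_i (−1)^i (σ with its i-th vertex removed). For instance
  ∂[v_0,v_1,v_2,v_3] = [v_1,v_2,v_3] − [v_0,v_2,v_3] + [v_0,v_1,v_3] − [v_0,v_1,v_2],
  ∂[v_0,v_2,v_3,v_4] = [v_2,v_3,v_4] − [v_0,v_3,v_4] + [v_0,v_2,v_4] − [v_0,v_2,v_3].
The 10×5 boundary matrix has rank 4 and Smith normal form diag(1,1,1,1).

From H_k ≅ ker(∂_k) / im(∂_{k+1}) we obtain:

  H_0: rank C_0 − rank ∂_1 = 5 − 4 = 1, and the invariant factors of ∂_1 are all 1, so H_0 = Z.
  H_1: rank ker ∂_1 − rank ∂_2 = (10 − 4) − 6 = 0, and the invariant factors of ∂_2 are all 1, so H_1 = 0.
  H_2: rank ker ∂_2 − rank ∂_3 = (10 − 6) − 4 = 0, and the invariant factors of ∂_3 are all 1, so H_2 = 0.
  H_3: rank ker ∂_3 − rank ∂_4 = (5 − 4) − 0 = 1, and there is no ∂_4, so H_3 = Z.

(K is a triangulation of the 3-sphere S^3.)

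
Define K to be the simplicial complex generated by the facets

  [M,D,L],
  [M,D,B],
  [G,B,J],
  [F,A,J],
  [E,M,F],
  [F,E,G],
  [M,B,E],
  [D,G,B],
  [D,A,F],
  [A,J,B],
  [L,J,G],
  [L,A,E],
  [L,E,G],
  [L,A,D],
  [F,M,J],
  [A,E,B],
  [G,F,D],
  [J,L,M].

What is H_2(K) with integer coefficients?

Take the total order A < B < D < E < F < G < J < L < M on the vertex set. Then K (dimension 2) consists of the simplices:

  0-simplices (9): A, B, D, E, F, G, J, L, M
  1-simplices (27): AB, AD, AE, AF, AJ, AL, BD, BE, BG, BJ, BM, DF, DG, DL, DM, EF, EG, EL, EM, FG, FJ, FM, GJ, GL, JL, JM, LM
  2-simplices (18): ABE, ABJ, ADF, ADL, AEL, AFJ, BDG, BDM, BEM, BGJ, DFG, DLM, EFG, EFM, EGL, FJM, GJL, JLM

so the chain groups are C_0 ≅ Z^9, C_1 ≅ Z^27, C_2 ≅ Z^18.

The boundary map ∂_1: C_1 → C_0 is given by ∂[p,q] = [q] − [p]. For instance
  ∂BD = D − B.
The 9×27 boundary matrix has rank 8 and Smith normal form diag(1,1,1,1,1,1,1,1).

The boundary map ∂_2: C_2 → C_1 maps a triangle to the signed sum of its edges. For instance
  ∂EGL = GL − EL + EG,
  ∂JLM = LM − JM + JL.
This gives a 27×18 integer matrix of rank 17; reducing to Smith normal form yields diagonal entries (1,1,1,1,1,1,1,1,1,1,1,1,1,1,1,1,1).

Now H_k = ker ∂_k / im ∂_{k+1}, so:

  H_2: rank ker ∂_2 − rank ∂_3 = (18 − 17) − 0 = 1, and there is no ∂_3, so H_2 ≅ Z.

(K is a triangulation of the torus T^2.)

H_2 ≅ Z.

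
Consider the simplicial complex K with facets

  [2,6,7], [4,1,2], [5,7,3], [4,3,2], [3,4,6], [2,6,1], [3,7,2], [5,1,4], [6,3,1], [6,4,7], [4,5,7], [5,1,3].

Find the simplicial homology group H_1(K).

Take the total order 1 < 2 < 3 < 4 < 5 < 6 < 7 on the vertex set. Then K (dimension 2) consists of the simplices:

  0-simplices (7): [1], [2], [3], [4], [5], [6], [7]
  1-simplices (18): [1,2], [1,3], [1,4], [1,5], [1,6], [2,3], [2,4], [2,6], [2,7], [3,4], [3,5], [3,6], [3,7], [4,5], [4,6], [4,7], [5,7], [6,7]
  2-simplices (12): [1,2,4], [1,2,6], [1,3,5], [1,3,6], [1,4,5], [2,3,4], [2,3,7], [2,6,7], [3,4,6], [3,5,7], [4,5,7], [4,6,7]

giving chain groups C_0 ≅ Z^7, C_1 ≅ Z^18, C_2 ≅ Z^12.

Boundary ∂_1: C_1 → C_0 is given by ∂[p,q] = [q] − [p].
As a 7×18 matrix over Z this has rank 6, with invariant factors (1,1,1,1,1,1).

Boundary ∂_2: C_2 → C_1 maps a triangle to the signed sum of its edges. For instance
  ∂[2,3,4] = [3,4] − [2,4] + [2,3],
  ∂[4,6,7] = [6,7] − [4,7] + [4,6].
The resulting 18×12 matrix has rank 12, and its Smith normal form has invariant factors (1,1,1,1,1,1,1,1,1,1,1,2).

Reading off H_k = ker ∂_k / im ∂_{k+1}:

  H_1: rank ker ∂_1 − rank ∂_2 = (18 − 6) − 12 = 0, and ∂_2 has invariant factor 2 > 1, so H_1 ≅ Z/2.

H_1 = Z/2.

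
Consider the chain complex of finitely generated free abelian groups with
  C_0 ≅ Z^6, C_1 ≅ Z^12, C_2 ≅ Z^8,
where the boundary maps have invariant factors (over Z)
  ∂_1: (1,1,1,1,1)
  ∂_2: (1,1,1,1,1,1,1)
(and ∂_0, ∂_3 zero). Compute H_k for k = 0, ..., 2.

H_0: b_0 = 6 − 0 − 5 = 1; torsion from ∂_1 factors > 1: none. So H_0 = Z.
H_1: b_1 = 12 − 5 − 7 = 0; torsion from ∂_2 factors > 1: none. So H_1 = 0.
H_2: b_2 = 8 − 7 − 0 = 1; torsion from ∂_3 factors > 1: none. So H_2 = Z.

H_0 = Z,  H_1 = 0,  H_2 = Z.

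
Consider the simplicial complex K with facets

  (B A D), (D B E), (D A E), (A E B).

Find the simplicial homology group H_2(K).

We work with the vertex ordering A < B < D < E. The simplices of K, each written with vertices in increasing order, are:

  0-simplices (4): A, B, D, E
  1-simplices (6): AB, AD, AE, BD, BE, DE
  2-simplices (4): ABD, ABE, ADE, BDE

Hence C_0 ≅ Z^4, C_1 ≅ Z^6, C_2 ≅ Z^4.

∂_1: C_1 → C_0 maps an edge to its endpoints' difference, ∂[p,q] = q − p. For instance
  ∂BE = E − B.
The 4×6 boundary matrix has rank 3 and Smith normal form diag(1,1,1).

Boundary ∂_2: C_2 → C_1 acts by ∂[p,q,r] = [q,r] − [p,r] + [p,q]. For instance
  ∂ABE = BE − AE + AB,
  ∂ADE = DE − AE + AD.
The 6×4 boundary matrix has rank 3 and Smith normal form diag(1,1,1).

Computing H_k = (kernel of ∂_k) / (image of ∂_{k+1}):

  H_2: rank ker ∂_2 − rank ∂_3 = (4 − 3) − 0 = 1, and there is no ∂_3, so H_2 ≅ Z.

H_2 ≅ Z.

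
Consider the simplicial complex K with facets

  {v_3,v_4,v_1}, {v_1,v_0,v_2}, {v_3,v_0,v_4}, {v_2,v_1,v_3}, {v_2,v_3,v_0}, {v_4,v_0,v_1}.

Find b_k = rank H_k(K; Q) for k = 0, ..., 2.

b_0 = 1, b_1 = 0, b_2 = 1.

Order the vertices as v_0 < v_1 < v_2 < v_3 < v_4. Listing each simplex with vertices in this order, K has dimension 2 with simplices:

  0-simplices (5): [v_0], [v_1], [v_2], [v_3], [v_4]
  1-simplices (9): [v_0,v_1], [v_0,v_2], [v_0,v_3], [v_0,v_4], [v_1,v_2], [v_1,v_3], [v_1,v_4], [v_2,v_3], [v_3,v_4]
  2-simplices (6): [v_0,v_1,v_2], [v_0,v_1,v_4], [v_0,v_2,v_3], [v_0,v_3,v_4], [v_1,v_2,v_3], [v_1,v_3,v_4]

so the chain groups are C_0 ≅ Z^5, C_1 ≅ Z^9, C_2 ≅ Z^6.

The boundary map ∂_1: C_1 → C_0 maps an edge to its endpoints' difference, ∂[p,q] = q − p. For instance
  ∂[v_3,v_4] = [v_4] − [v_3].
The resulting 5×9 matrix has rank 4, and its Smith normal form has invariant factors (1,1,1,1).

Boundary ∂_2: C_2 → C_1 acts by ∂[p,q,r] = [q,r] − [p,r] + [p,q]. For instance
  ∂[v_0,v_1,v_4] = [v_1,v_4] − [v_0,v_4] + [v_0,v_1],
  ∂[v_0,v_2,v_3] = [v_2,v_3] − [v_0,v_3] + [v_0,v_2].
As a 9×6 matrix over Z this has rank 5, with invariant factors (1,1,1,1,1).

Reading off H_k = ker ∂_k / im ∂_{k+1}:

  H_0: rank C_0 − rank ∂_1 = 5 − 4 = 1, and the invariant factors of ∂_1 are all 1, so H_0 = Z.
  H_1: rank ker ∂_1 − rank ∂_2 = (9 − 4) − 5 = 0, and the invariant factors of ∂_2 are all 1, so H_1 = 0.
  H_2: rank ker ∂_2 − rank ∂_3 = (6 − 5) − 0 = 1, and there is no ∂_3, so H_2 = Z.

As a check, the Euler characteristic is 5 − 9 + 6 = 2, which agrees with 1 − 0 + 1 = 2.
(K is a triangulation of the 2-sphere S^2.)

Hence the Betti numbers are b_0 = 1, b_1 = 0, b_2 = 1.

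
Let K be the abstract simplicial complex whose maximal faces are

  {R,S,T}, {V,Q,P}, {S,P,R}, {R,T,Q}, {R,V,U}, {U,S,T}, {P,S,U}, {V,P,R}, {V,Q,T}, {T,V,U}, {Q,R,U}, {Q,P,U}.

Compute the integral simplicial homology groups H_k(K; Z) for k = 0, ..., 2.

We work with the vertex ordering P < Q < R < S < T < U < V. The simplices of K, each written with vertices in increasing order, are:

  0-simplices (7): P, Q, R, S, T, U, V
  1-simplices (18): PQ, PR, PS, PU, PV, QR, QT, QU, QV, RS, RT, RU, RV, ST, SU, TU, TV, UV
  2-simplices (12): PQU, PQV, PRS, PRV, PSU, QRT, QRU, QTV, RST, RUV, STU, TUV

giving chain groups C_0 ≅ Z^7, C_1 ≅ Z^18, C_2 ≅ Z^12.

∂_1: C_1 → C_0 maps an edge to its endpoints' difference, ∂[p,q] = q − p. For instance
  ∂ST = T − S.
The 7×18 boundary matrix has rank 6 and Smith normal form diag(1,1,1,1,1,1).

Boundary ∂_2: C_2 → C_1 sends each 2-simplex [p,q,r] to [q,r] − [p,r] + [p,q]. For instance
  ∂STU = TU − SU + ST,
  ∂PQU = QU − PU + PQ.
As a 18×12 matrix over Z this has rank 12, with invariant factors (1,1,1,1,1,1,1,1,1,1,1,2).

Now H_k = ker ∂_k / im ∂_{k+1}, so:

  H_0: rank C_0 − rank ∂_1 = 7 − 6 = 1, and the invariant factors of ∂_1 are all 1, so H_0 ≅ Z.
  H_1: rank ker ∂_1 − rank ∂_2 = (18 − 6) − 12 = 0, and ∂_2 has invariant factor 2 > 1, so H_1 ≅ Z/2Z.
  H_2: rank ker ∂_2 − rank ∂_3 = (12 − 12) − 0 = 0, and there is no ∂_3, so H_2 ≅ 0.

(K is a triangulation of the real projective plane RP^2.)

H_0 ≅ Z,  H_1 ≅ Z/2Z,  H_2 = 0.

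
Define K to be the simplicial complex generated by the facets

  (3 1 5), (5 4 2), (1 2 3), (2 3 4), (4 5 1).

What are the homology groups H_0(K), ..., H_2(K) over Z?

Order the vertices as 1 < 2 < 3 < 4 < 5. Listing each simplex with vertices in this order, K has dimension 2 with simplices:

  0-simplices (5): [1], [2], [3], [4], [5]
  1-simplices (10): [1,2], [1,3], [1,4], [1,5], [2,3], [2,4], [2,5], [3,4], [3,5], [4,5]
  2-simplices (5): [1,2,3], [1,3,5], [1,4,5], [2,3,4], [2,4,5]

giving chain groups C_0 ≅ Z^5, C_1 ≅ Z^10, C_2 ≅ Z^5.

∂_1: C_1 → C_0 sends each edge [p,q] (with p < q) to q − p. For instance
  ∂[4,5] = [5] − [4].
This gives a 5×10 integer matrix of rank 4; reducing to Smith normal form yields diagonal entries (1,1,1,1).

The boundary map ∂_2: C_2 → C_1 acts by ∂[p,q,r] = [q,r] − [p,r] + [p,q]. For instance
  ∂[2,3,4] = [3,4] − [2,4] + [2,3],
  ∂[1,3,5] = [3,5] − [1,5] + [1,3].
This gives a 10×5 integer matrix of rank 5; reducing to Smith normal form yields diagonal entries (1,1,1,1,1).

Reading off H_k = ker ∂_k / im ∂_{k+1}:

  H_0: rank C_0 − rank ∂_1 = 5 − 4 = 1, and the invariant factors of ∂_1 are all 1, so H_0 = Z.
  H_1: rank ker ∂_1 − rank ∂_2 = (10 − 4) − 5 = 1, and the invariant factors of ∂_2 are all 1, so H_1 = Z.
  H_2: rank ker ∂_2 − rank ∂_3 = (5 − 5) − 0 = 0, and there is no ∂_3, so H_2 = 0.

As a check, the Euler characteristic is 5 − 10 + 5 = 0, which agrees with 1 − 1 + 0 = 0.

H_0 ≅ Z,  H_1 ≅ Z,  H_2 = 0.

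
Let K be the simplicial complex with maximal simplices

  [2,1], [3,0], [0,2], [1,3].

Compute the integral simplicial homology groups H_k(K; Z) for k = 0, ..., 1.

H_0 ≅ Z,  H_1 ≅ Z.

Order the vertices as 0 < 1 < 2 < 3. Listing each simplex with vertices in this order, K has dimension 1 with simplices:

  0-simplices (4): [0], [1], [2], [3]
  1-simplices (4): [0,2], [0,3], [1,2], [1,3]

so the chain groups are C_0 ≅ Z^4, C_1 ≅ Z^4.

∂_1: C_1 → C_0 is given by ∂[p,q] = [q] − [p]. For instance
  ∂[0,3] = [3] − [0].
The 4×4 boundary matrix has rank 3 and Smith normal form diag(1,1,1).

From H_k ≅ ker(∂_k) / im(∂_{k+1}) we obtain:

  H_0: rank C_0 − rank ∂_1 = 4 − 3 = 1, and the invariant factors of ∂_1 are all 1, so H_0 ≅ Z.
  H_1: rank ker ∂_1 − rank ∂_2 = (4 − 3) − 0 = 1, and there is no ∂_2, so H_1 ≅ Z.

As a check, the Euler characteristic is 4 − 4 = 0, which agrees with 1 − 1 = 0.
(K is a triangulation of the circle S^1.)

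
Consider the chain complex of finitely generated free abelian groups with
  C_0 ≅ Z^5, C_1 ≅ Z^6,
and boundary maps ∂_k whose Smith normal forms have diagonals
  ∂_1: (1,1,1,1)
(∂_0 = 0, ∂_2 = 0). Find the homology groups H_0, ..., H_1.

H_0: b_0 = 5 − 0 − 4 = 1; torsion from ∂_1 factors > 1: none. So H_0 ≅ Z.
H_1: b_1 = 6 − 4 − 0 = 2; torsion from ∂_2 factors > 1: none. So H_1 ≅ Z^2.

H_0 ≅ Z,  H_1 ≅ Z^2.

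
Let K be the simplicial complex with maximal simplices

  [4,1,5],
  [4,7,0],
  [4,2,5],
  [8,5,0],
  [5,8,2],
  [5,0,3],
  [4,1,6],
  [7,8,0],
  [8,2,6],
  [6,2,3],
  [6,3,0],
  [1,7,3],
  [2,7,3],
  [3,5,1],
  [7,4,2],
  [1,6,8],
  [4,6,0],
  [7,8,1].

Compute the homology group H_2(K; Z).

H_2 = Z.

Take the total order 0 < 1 < 2 < 3 < 4 < 5 < 6 < 7 < 8 on the vertex set. Then K (dimension 2) consists of the simplices:

  0-simplices (9): [0], [1], [2], [3], [4], [5], [6], [7], [8]
  1-simplices (27): (27 of them)
  2-simplices (18): [0,3,5], [0,3,6], [0,4,6], [0,4,7], [0,5,8], [0,7,8], [1,3,5], [1,3,7], [1,4,5], [1,4,6], [1,6,8], [1,7,8], [2,3,6], [2,3,7], [2,4,5], [2,4,7], [2,5,8], [2,6,8]

giving chain groups C_0 ≅ Z^9, C_1 ≅ Z^27, C_2 ≅ Z^18.

The boundary map ∂_1: C_1 → C_0 is given by ∂[p,q] = [q] − [p]. For instance
  ∂[0,6] = [6] − [0].
The 9×27 boundary matrix has rank 8 and Smith normal form diag(1,1,1,1,1,1,1,1).

The boundary map ∂_2: C_2 → C_1 sends each 2-simplex [p,q,r] to [q,r] − [p,r] + [p,q]. For instance
  ∂[0,3,5] = [3,5] − [0,5] + [0,3],
  ∂[1,3,7] = [3,7] − [1,7] + [1,3].
The 27×18 boundary matrix has rank 17 and Smith normal form diag(1,1,1,1,1,1,1,1,1,1,1,1,1,1,1,1,1).

Now H_k = ker ∂_k / im ∂_{k+1}, so:

  H_2: rank ker ∂_2 − rank ∂_3 = (18 − 17) − 0 = 1, and there is no ∂_3, so H_2 = Z.

(K is a triangulation of the torus T^2.)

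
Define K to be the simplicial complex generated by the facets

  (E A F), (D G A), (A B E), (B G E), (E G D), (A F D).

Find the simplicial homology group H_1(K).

We work with the vertex ordering A < B < D < E < F < G. The simplices of K, each written with vertices in increasing order, are:

  0-simplices (6): A, B, D, E, F, G
  1-simplices (12): AB, AD, AE, AF, AG, BE, BG, DE, DF, DG, EF, EG
  2-simplices (6): ABE, ADF, ADG, AEF, BEG, DEG

giving chain groups C_0 ≅ Z^6, C_1 ≅ Z^12, C_2 ≅ Z^6.

Boundary ∂_1: C_1 → C_0 maps an edge to its endpoints' difference, ∂[p,q] = q − p.
The resulting 6×12 matrix has rank 5, and its Smith normal form has invariant factors (1,1,1,1,1).

∂_2: C_2 → C_1 acts by ∂[p,q,r] = [q,r] − [p,r] + [p,q]. For instance
  ∂DEG = EG − DG + DE,
  ∂ABE = BE − AE + AB.
The resulting 12×6 matrix has rank 6, and its Smith normal form has invariant factors (1,1,1,1,1,1).

Reading off H_k = ker ∂_k / im ∂_{k+1}:

  H_1: rank ker ∂_1 − rank ∂_2 = (12 − 5) − 6 = 1, and the invariant factors of ∂_2 are all 1, so H_1 ≅ Z.

(K is a triangulation of the cylinder S^1 x I.)

H_1 ≅ Z.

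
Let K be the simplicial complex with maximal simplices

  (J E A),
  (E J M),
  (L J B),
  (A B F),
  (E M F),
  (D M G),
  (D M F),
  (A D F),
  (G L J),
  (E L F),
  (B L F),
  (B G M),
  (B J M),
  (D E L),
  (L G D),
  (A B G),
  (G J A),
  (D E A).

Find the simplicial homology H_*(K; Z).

Take the total order A < B < D < E < F < G < J < L < M on the vertex set. Then K (dimension 2) consists of the simplices:

  0-simplices (9): A, B, D, E, F, G, J, L, M
  1-simplices (27): AB, AD, AE, AF, AG, AJ, BF, BG, BJ, BL, BM, DE, DF, DG, DL, DM, EF, EJ, EL, EM, FL, FM, GJ, GL, GM, JL, JM
  2-simplices (18): ABF, ABG, ADE, ADF, AEJ, AGJ, BFL, BGM, BJL, BJM, DEL, DFM, DGL, DGM, EFL, EFM, EJM, GJL

Hence C_0 ≅ Z^9, C_1 ≅ Z^27, C_2 ≅ Z^18.

∂_1: C_1 → C_0 is given by ∂[p,q] = [q] − [p].
The resulting 9×27 matrix has rank 8, and its Smith normal form has invariant factors (1,1,1,1,1,1,1,1).

Boundary ∂_2: C_2 → C_1 acts by ∂[p,q,r] = [q,r] − [p,r] + [p,q]. For instance
  ∂EFL = FL − EL + EF,
  ∂ADF = DF − AF + AD.
The resulting 27×18 matrix has rank 18, and its Smith normal form has invariant factors (1,1,1,1,1,1,1,1,1,1,1,1,1,1,1,1,1,2).

Reading off H_k = ker ∂_k / im ∂_{k+1}:

  H_0: rank C_0 − rank ∂_1 = 9 − 8 = 1, and the invariant factors of ∂_1 are all 1, so H_0 ≅ Z.
  H_1: rank ker ∂_1 − rank ∂_2 = (27 − 8) − 18 = 1, and ∂_2 has invariant factor 2 > 1, so H_1 ≅ Z ⊕ Z/2Z.
  H_2: rank ker ∂_2 − rank ∂_3 = (18 − 18) − 0 = 0, and there is no ∂_3, so H_2 ≅ 0.

H_0 = Z,  H_1 = Z ⊕ Z/2Z,  H_2 = 0.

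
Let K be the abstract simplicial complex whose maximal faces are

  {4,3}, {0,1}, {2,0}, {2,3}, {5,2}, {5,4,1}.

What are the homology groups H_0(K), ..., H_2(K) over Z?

Fix the vertex order 0 < 1 < 2 < 3 < 4 < 5 and write every simplex with vertices in increasing order. Then dim K = 2 and the simplices of K are:

  0-simplices (6): [0], [1], [2], [3], [4], [5]
  1-simplices (8): [0,1], [0,2], [1,4], [1,5], [2,3], [2,5], [3,4], [4,5]
  2-simplices (1): [1,4,5]

so the chain groups are C_0 ≅ Z^6, C_1 ≅ Z^8, C_2 ≅ Z^1.

The boundary map ∂_1: C_1 → C_0 is given by ∂[p,q] = [q] − [p]. For instance
  ∂[2,3] = [3] − [2].
The 6×8 boundary matrix has rank 5 and Smith normal form diag(1,1,1,1,1).

∂_2: C_2 → C_1 sends each 2-simplex [p,q,r] to [q,r] − [p,r] + [p,q]. For instance
  ∂[1,4,5] = [4,5] − [1,5] + [1,4].
This gives a 8×1 integer matrix of rank 1; reducing to Smith normal form yields diagonal entries (1).

From H_k ≅ ker(∂_k) / im(∂_{k+1}) we obtain:

  H_0: rank C_0 − rank ∂_1 = 6 − 5 = 1, and the invariant factors of ∂_1 are all 1, so H_0 = Z.
  H_1: rank ker ∂_1 − rank ∂_2 = (8 − 5) − 1 = 2, and the invariant factors of ∂_2 are all 1, so H_1 = Z^2.
  H_2: rank ker ∂_2 − rank ∂_3 = (1 − 1) − 0 = 0, and there is no ∂_3, so H_2 = 0.

As a check, the Euler characteristic is 6 − 8 + 1 = -1, which agrees with 1 − 2 + 0 = -1.

H_0 = Z,  H_1 = Z^2,  H_2 = 0.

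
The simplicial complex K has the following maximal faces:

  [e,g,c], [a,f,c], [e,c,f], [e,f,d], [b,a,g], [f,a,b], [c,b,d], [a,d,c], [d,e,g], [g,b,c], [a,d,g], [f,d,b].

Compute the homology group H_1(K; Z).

Take the total order a < b < c < d < e < f < g on the vertex set. Then K (dimension 2) consists of the simplices:

  0-simplices (7): a, b, c, d, e, f, g
  1-simplices (18): ab, ac, ad, af, ag, bc, bd, bf, bg, cd, ce, cf, cg, de, df, dg, ef, eg
  2-simplices (12): abf, abg, acd, acf, adg, bcd, bcg, bdf, cef, ceg, def, deg

so the chain groups are C_0 ≅ Z^7, C_1 ≅ Z^18, C_2 ≅ Z^12.

The boundary map ∂_1: C_1 → C_0 sends each edge [p,q] (with p < q) to q − p.
As a 7×18 matrix over Z this has rank 6, with invariant factors (1,1,1,1,1,1).

Boundary ∂_2: C_2 → C_1 maps a triangle to the signed sum of its edges. For instance
  ∂deg = eg − dg + de,
  ∂adg = dg − ag + ad.
As a 18×12 matrix over Z this has rank 12, with invariant factors (1,1,1,1,1,1,1,1,1,1,1,2).

Computing H_k = (kernel of ∂_k) / (image of ∂_{k+1}):

  H_1: rank ker ∂_1 − rank ∂_2 = (18 − 6) − 12 = 0, and ∂_2 has invariant factor 2 > 1, so H_1 = Z_2.

(K is a triangulation of the real projective plane RP^2.)

H_1 ≅ Z_2.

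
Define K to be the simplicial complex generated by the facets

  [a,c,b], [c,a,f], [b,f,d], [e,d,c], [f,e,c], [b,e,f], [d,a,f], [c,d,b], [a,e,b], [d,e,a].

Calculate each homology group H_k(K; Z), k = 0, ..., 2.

Take the total order a < b < c < d < e < f on the vertex set. Then K (dimension 2) consists of the simplices:

  0-simplices (6): a, b, c, d, e, f
  1-simplices (15): ab, ac, ad, ae, af, bc, bd, be, bf, cd, ce, cf, de, df, ef
  2-simplices (10): abc, abe, acf, ade, adf, bcd, bdf, bef, cde, cef

Hence C_0 ≅ Z^6, C_1 ≅ Z^15, C_2 ≅ Z^10.

Boundary ∂_1: C_1 → C_0 sends each edge [p,q] (with p < q) to q − p.
The resulting 6×15 matrix has rank 5, and its Smith normal form has invariant factors (1,1,1,1,1).

The boundary map ∂_2: C_2 → C_1 sends each 2-simplex [p,q,r] to [q,r] − [p,r] + [p,q]. For instance
  ∂acf = cf − af + ac,
  ∂ade = de − ae + ad.
This gives a 15×10 integer matrix of rank 10; reducing to Smith normal form yields diagonal entries (1,1,1,1,1,1,1,1,1,2).

Reading off H_k = ker ∂_k / im ∂_{k+1}:

  H_0: rank C_0 − rank ∂_1 = 6 − 5 = 1, and the invariant factors of ∂_1 are all 1, so H_0 ≅ Z.
  H_1: rank ker ∂_1 − rank ∂_2 = (15 − 5) − 10 = 0, and ∂_2 has invariant factor 2 > 1, so H_1 ≅ Z/2.
  H_2: rank ker ∂_2 − rank ∂_3 = (10 − 10) − 0 = 0, and there is no ∂_3, so H_2 ≅ 0.

H_0 = Z,  H_1 = Z/2,  H_2 = 0.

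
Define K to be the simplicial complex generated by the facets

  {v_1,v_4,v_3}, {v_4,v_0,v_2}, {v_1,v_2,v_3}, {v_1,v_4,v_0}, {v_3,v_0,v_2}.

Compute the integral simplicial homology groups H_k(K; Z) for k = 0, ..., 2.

Take the total order v_0 < v_1 < v_2 < v_3 < v_4 on the vertex set. Then K (dimension 2) consists of the simplices:

  0-simplices (5): [v_0], [v_1], [v_2], [v_3], [v_4]
  1-simplices (10): [v_0,v_1], [v_0,v_2], [v_0,v_3], [v_0,v_4], [v_1,v_2], [v_1,v_3], [v_1,v_4], [v_2,v_3], [v_2,v_4], [v_3,v_4]
  2-simplices (5): [v_0,v_1,v_4], [v_0,v_2,v_3], [v_0,v_2,v_4], [v_1,v_2,v_3], [v_1,v_3,v_4]

so the chain groups are C_0 ≅ Z^5, C_1 ≅ Z^10, C_2 ≅ Z^5.

The boundary map ∂_1: C_1 → C_0 is given by ∂[p,q] = [q] − [p].
As a 5×10 matrix over Z this has rank 4, with invariant factors (1,1,1,1).

Boundary ∂_2: C_2 → C_1 maps a triangle to the signed sum of its edges. For instance
  ∂[v_1,v_3,v_4] = [v_3,v_4] − [v_1,v_4] + [v_1,v_3],
  ∂[v_0,v_2,v_4] = [v_2,v_4] − [v_0,v_4] + [v_0,v_2].
This gives a 10×5 integer matrix of rank 5; reducing to Smith normal form yields diagonal entries (1,1,1,1,1).

Now H_k = ker ∂_k / im ∂_{k+1}, so:

  H_0: rank C_0 − rank ∂_1 = 5 − 4 = 1, and the invariant factors of ∂_1 are all 1, so H_0 = Z.
  H_1: rank ker ∂_1 − rank ∂_2 = (10 − 4) − 5 = 1, and the invariant factors of ∂_2 are all 1, so H_1 = Z.
  H_2: rank ker ∂_2 − rank ∂_3 = (5 − 5) − 0 = 0, and there is no ∂_3, so H_2 = 0.

As a check, the Euler characteristic is 5 − 10 + 5 = 0, which agrees with 1 − 1 + 0 = 0.

H_0 = Z,  H_1 = Z,  H_2 = 0.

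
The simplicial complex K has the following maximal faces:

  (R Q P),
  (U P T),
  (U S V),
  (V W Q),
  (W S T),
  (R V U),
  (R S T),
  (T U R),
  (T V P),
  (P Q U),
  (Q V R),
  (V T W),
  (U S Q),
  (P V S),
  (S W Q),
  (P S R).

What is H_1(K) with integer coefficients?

Take the total order P < Q < R < S < T < U < V < W on the vertex set. Then K (dimension 2) consists of the simplices:

  0-simplices (8): P, Q, R, S, T, U, V, W
  1-simplices (24): PQ, PR, PS, PT, PU, PV, QR, QS, QU, QV, QW, RS, RT, RU, RV, ST, SU, SV, SW, TU, TV, TW, UV, VW
  2-simplices (16): PQR, PQU, PRS, PSV, PTU, PTV, QRV, QSU, QSW, QVW, RST, RTU, RUV, STW, SUV, TVW

giving chain groups C_0 ≅ Z^8, C_1 ≅ Z^24, C_2 ≅ Z^16.

∂_1: C_1 → C_0 is given by ∂[p,q] = [q] − [p]. For instance
  ∂PV = V − P.
As a 8×24 matrix over Z this has rank 7, with invariant factors (1,1,1,1,1,1,1).

Boundary ∂_2: C_2 → C_1 sends each 2-simplex [p,q,r] to [q,r] − [p,r] + [p,q]. For instance
  ∂PTV = TV − PV + PT,
  ∂PSV = SV − PV + PS.
The resulting 24×16 matrix has rank 15, and its Smith normal form has invariant factors (1,1,1,1,1,1,1,1,1,1,1,1,1,1,1).

From H_k ≅ ker(∂_k) / im(∂_{k+1}) we obtain:

  H_1: rank ker ∂_1 − rank ∂_2 = (24 − 7) − 15 = 2, and the invariant factors of ∂_2 are all 1, so H_1 = Z^2.

H_1 ≅ Z^2.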